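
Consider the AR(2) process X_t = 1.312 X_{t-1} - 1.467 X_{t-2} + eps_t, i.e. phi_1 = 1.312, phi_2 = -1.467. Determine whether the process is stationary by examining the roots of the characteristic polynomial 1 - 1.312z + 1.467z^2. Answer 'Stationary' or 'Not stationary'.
\text{Not stationary}

The AR(p) characteristic polynomial is P(z) = 1 - 1.312z + 1.467z^2.
Stationarity requires all roots to lie outside the unit circle, i.e. |z| > 1 for every root.
Set 1 + (-1.312) z + (1.467) z^2 = 0, i.e. a z^2 + b z + c = 0 with a = 1.467, b = -1.312, c = 1.
Discriminant D = b^2 - 4ac = (-1.312)^2 - 4*(1.467)*1 = 1.721344 - (5.868) = -4.146656.
D < 0, so the roots are the complex-conjugate pair z = (-b +/- i sqrt(-D)) / (2a) = 0.4472 +/- 0.694i.
For a conjugate pair |z|^2 = z * conj(z) = (product of roots) = c/a = 1/(1.467) = 0.681663, so |z| = sqrt(0.681663) = 0.8256 for both roots.
Moduli of all roots: 0.8256, 0.8256.
All moduli strictly greater than 1? No.
Verdict: Not stationary.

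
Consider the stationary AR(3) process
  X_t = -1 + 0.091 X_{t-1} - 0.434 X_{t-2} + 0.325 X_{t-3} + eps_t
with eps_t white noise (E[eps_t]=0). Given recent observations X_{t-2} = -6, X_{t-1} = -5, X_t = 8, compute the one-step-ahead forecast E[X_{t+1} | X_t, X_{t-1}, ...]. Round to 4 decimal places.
E[X_{t+1} \mid \mathcal F_t] = -0.0520

For an AR(p) model X_t = c + sum_i phi_i X_{t-i} + eps_t, the
one-step-ahead conditional mean is
  E[X_{t+1} | X_t, ...] = c + sum_i phi_i X_{t+1-i}.
Substitute known values:
  E[X_{t+1} | ...] = -1 + (0.091) * (8) + (-0.434) * (-5) + (0.325) * (-6)
                   = -0.0520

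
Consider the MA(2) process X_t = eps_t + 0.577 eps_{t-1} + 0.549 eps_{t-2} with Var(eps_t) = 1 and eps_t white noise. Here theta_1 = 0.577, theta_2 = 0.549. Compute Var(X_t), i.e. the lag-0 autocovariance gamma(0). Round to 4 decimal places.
\gamma(0) = 1.6343

For an MA(q) process X_t = eps_t + sum_i theta_i eps_{t-i} with
Var(eps_t) = sigma^2, the variance is
  gamma(0) = sigma^2 * (1 + sum_i theta_i^2).
  sum_i theta_i^2 = (0.577)^2 + (0.549)^2 = 0.332929 + 0.301401 = 0.63433.
  gamma(0) = 1 * (1 + 0.63433) = 1 * 1.63433 = 1.63433, which rounds to 1.6343.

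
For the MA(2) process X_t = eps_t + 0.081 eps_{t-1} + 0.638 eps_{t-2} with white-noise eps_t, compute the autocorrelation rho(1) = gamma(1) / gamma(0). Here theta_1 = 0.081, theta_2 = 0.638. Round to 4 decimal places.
\rho(1) = 0.0939

For an MA(q) process with theta_0 = 1, the autocovariance is
  gamma(k) = sigma^2 * sum_{i=0..q-k} theta_i * theta_{i+k},
and rho(k) = gamma(k) / gamma(0). Sigma^2 cancels.
  numerator   = (1)*(0.081) + (0.081)*(0.638) = 0.132678.
  denominator = (1)^2 + (0.081)^2 + (0.638)^2 = 1.413605.
  rho(1) = 0.132678 / 1.413605 = 0.0939.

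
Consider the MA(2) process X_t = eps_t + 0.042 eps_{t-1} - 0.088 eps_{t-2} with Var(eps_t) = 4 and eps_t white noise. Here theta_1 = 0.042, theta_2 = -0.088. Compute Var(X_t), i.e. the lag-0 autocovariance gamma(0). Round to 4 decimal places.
\gamma(0) = 4.0380

For an MA(q) process X_t = eps_t + sum_i theta_i eps_{t-i} with
Var(eps_t) = sigma^2, the variance is
  gamma(0) = sigma^2 * (1 + sum_i theta_i^2).
  sum_i theta_i^2 = (0.042)^2 + (-0.088)^2 = 0.001764 + 0.007744 = 0.009508.
  gamma(0) = 4 * (1 + 0.009508) = 4 * 1.009508 = 4.038032, which rounds to 4.0380.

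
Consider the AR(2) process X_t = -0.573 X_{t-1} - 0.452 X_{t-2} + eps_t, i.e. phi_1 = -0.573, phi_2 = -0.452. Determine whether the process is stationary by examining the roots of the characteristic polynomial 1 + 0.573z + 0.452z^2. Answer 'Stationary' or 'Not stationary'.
\text{Stationary}

The AR(p) characteristic polynomial is P(z) = 1 + 0.573z + 0.452z^2.
Stationarity requires all roots to lie outside the unit circle, i.e. |z| > 1 for every root.
Set 1 + (0.573) z + (0.452) z^2 = 0, i.e. a z^2 + b z + c = 0 with a = 0.452, b = 0.573, c = 1.
Discriminant D = b^2 - 4ac = (0.573)^2 - 4*(0.452)*1 = 0.328329 - (1.808) = -1.479671.
D < 0, so the roots are the complex-conjugate pair z = (-b +/- i sqrt(-D)) / (2a) = -0.6338 +/- 1.3456i.
For a conjugate pair |z|^2 = z * conj(z) = (product of roots) = c/a = 1/(0.452) = 2.212389, so |z| = sqrt(2.212389) = 1.4874 for both roots.
Moduli of all roots: 1.4874, 1.4874.
All moduli strictly greater than 1? Yes.
Verdict: Stationary.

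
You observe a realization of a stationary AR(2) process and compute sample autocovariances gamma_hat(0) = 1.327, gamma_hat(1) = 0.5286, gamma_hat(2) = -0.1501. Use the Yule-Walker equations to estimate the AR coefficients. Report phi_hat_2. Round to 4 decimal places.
\hat\phi_{2} = -0.3230

The Yule-Walker equations for an AR(p) process read, in matrix form,
  Gamma_p phi = r_p,   with   (Gamma_p)_{ij} = gamma(|i - j|),
                       (r_p)_i = gamma(i),   i,j = 1..p.
Substitute the sample gammas (Toeplitz matrix and right-hand side of size 2):
  Gamma_p = [[1.327, 0.5286], [0.5286, 1.327]]
  r_p     = [0.5286, -0.1501]
Written out:
  1.327 phi_1 + 0.5286 phi_2 = 0.5286
  0.5286 phi_1 + 1.327 phi_2 = -0.1501
Solve by Cramer's rule:
  det = gamma(0)^2 - gamma(1)^2 = (1.327)^2 - (0.5286)^2 = 1.760929 - 0.27941796 = 1.48151104
  phi_hat_1 = [gamma(1) gamma(0) - gamma(1) gamma(2)] / det = [(0.5286)(1.327) - (0.5286)(-0.1501)] / 1.48151104 = 0.78079506 / 1.48151104 = 0.527
  phi_hat_2 = [gamma(0) gamma(2) - gamma(1)^2] / det = [(1.327)(-0.1501) - (0.5286)^2] / 1.48151104 = -0.47860066 / 1.48151104 = -0.323
So phi_hat = [0.5270, -0.3230].
Therefore phi_hat_2 = -0.3230.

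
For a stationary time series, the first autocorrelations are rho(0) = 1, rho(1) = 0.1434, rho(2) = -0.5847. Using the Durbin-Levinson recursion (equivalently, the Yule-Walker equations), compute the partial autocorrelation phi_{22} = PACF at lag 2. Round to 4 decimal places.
\phi_{22} = -0.6180

The PACF at lag k is phi_{kk}, the last component of the solution
to the Yule-Walker system G_k phi = r_k where
  (G_k)_{ij} = rho(|i - j|), (r_k)_i = rho(i), i,j = 1..k.
Equivalently, Durbin-Levinson gives phi_{kk} iteratively:
  phi_{11} = rho(1)
  phi_{kk} = [rho(k) - sum_{j=1..k-1} phi_{k-1,j} rho(k-j)]
            / [1 - sum_{j=1..k-1} phi_{k-1,j} rho(j)],
  phi_{k,j} = phi_{k-1,j} - phi_{kk} phi_{k-1,k-j},  j = 1..k-1.
Step k = 1:
  phi_11 = rho(1) = 0.1434.
Step k = 2:
  phi_22 = [rho(2) - phi_11 rho(1)] / [1 - phi_11 rho(1)] = [-0.5847 - (0.1434)(0.1434)] / [1 - (0.1434)(0.1434)]
         = -0.60526356 / 0.97943644 = -0.618.
Therefore phi_{22} = -0.6180.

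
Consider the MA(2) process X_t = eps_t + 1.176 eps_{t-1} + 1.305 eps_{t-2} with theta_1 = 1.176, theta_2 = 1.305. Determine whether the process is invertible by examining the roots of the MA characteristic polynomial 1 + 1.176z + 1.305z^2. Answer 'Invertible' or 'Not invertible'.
\text{Not invertible}

The MA(q) characteristic polynomial is P(z) = 1 + 1.176z + 1.305z^2.
Invertibility requires all roots to lie outside the unit circle, i.e. |z| > 1 for every root.
Set 1 + (1.176) z + (1.305) z^2 = 0, i.e. a z^2 + b z + c = 0 with a = 1.305, b = 1.176, c = 1.
Discriminant D = b^2 - 4ac = (1.176)^2 - 4*(1.305)*1 = 1.382976 - (5.22) = -3.837024.
D < 0, so the roots are the complex-conjugate pair z = (-b +/- i sqrt(-D)) / (2a) = -0.4506 +/- 0.7505i.
For a conjugate pair |z|^2 = z * conj(z) = (product of roots) = c/a = 1/(1.305) = 0.766284, so |z| = sqrt(0.766284) = 0.8754 for both roots.
Moduli of all roots: 0.8754, 0.8754.
All moduli strictly greater than 1? No.
Verdict: Not invertible.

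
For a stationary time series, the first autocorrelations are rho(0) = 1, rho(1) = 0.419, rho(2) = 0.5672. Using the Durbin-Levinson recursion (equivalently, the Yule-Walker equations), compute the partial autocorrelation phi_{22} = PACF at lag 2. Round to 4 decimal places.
\phi_{22} = 0.4750

The PACF at lag k is phi_{kk}, the last component of the solution
to the Yule-Walker system G_k phi = r_k where
  (G_k)_{ij} = rho(|i - j|), (r_k)_i = rho(i), i,j = 1..k.
Equivalently, Durbin-Levinson gives phi_{kk} iteratively:
  phi_{11} = rho(1)
  phi_{kk} = [rho(k) - sum_{j=1..k-1} phi_{k-1,j} rho(k-j)]
            / [1 - sum_{j=1..k-1} phi_{k-1,j} rho(j)],
  phi_{k,j} = phi_{k-1,j} - phi_{kk} phi_{k-1,k-j},  j = 1..k-1.
Step k = 1:
  phi_11 = rho(1) = 0.419.
Step k = 2:
  phi_22 = [rho(2) - phi_11 rho(1)] / [1 - phi_11 rho(1)] = [0.5672 - (0.419)(0.419)] / [1 - (0.419)(0.419)]
         = 0.391639 / 0.824439 = 0.475.
Therefore phi_{22} = 0.4750.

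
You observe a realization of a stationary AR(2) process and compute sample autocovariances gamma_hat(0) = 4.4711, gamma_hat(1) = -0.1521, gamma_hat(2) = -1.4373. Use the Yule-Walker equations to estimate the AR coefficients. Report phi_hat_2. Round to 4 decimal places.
\hat\phi_{2} = -0.3230

The Yule-Walker equations for an AR(p) process read, in matrix form,
  Gamma_p phi = r_p,   with   (Gamma_p)_{ij} = gamma(|i - j|),
                       (r_p)_i = gamma(i),   i,j = 1..p.
Substitute the sample gammas (Toeplitz matrix and right-hand side of size 2):
  Gamma_p = [[4.4711, -0.1521], [-0.1521, 4.4711]]
  r_p     = [-0.1521, -1.4373]
Written out:
  4.4711 phi_1 - 0.1521 phi_2 = -0.1521
  -0.1521 phi_1 + 4.4711 phi_2 = -1.4373
Solve by Cramer's rule:
  det = gamma(0)^2 - gamma(1)^2 = (4.4711)^2 - (-0.1521)^2 = 19.99073521 - 0.02313441 = 19.9676008
  phi_hat_1 = [gamma(1) gamma(0) - gamma(1) gamma(2)] / det = [(-0.1521)(4.4711) - (-0.1521)(-1.4373)] / 19.9676008 = -0.89866764 / 19.9676008 = -0.045
  phi_hat_2 = [gamma(0) gamma(2) - gamma(1)^2] / det = [(4.4711)(-1.4373) - (-0.1521)^2] / 19.9676008 = -6.44944644 / 19.9676008 = -0.323
So phi_hat = [-0.0450, -0.3230].
Therefore phi_hat_2 = -0.3230.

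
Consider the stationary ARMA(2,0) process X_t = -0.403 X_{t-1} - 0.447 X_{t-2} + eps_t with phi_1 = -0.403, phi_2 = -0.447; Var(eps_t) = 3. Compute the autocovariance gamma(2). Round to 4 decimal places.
\gamma(2) = -1.3606

Multiply the model equation by X_{t-k} and take expectations. With theta_0 = psi_0 = 1 and psi_j the MA(infinity) weights, this gives
  gamma(k) - sum_i phi_i gamma(k-i) = c_k,
  c_k = sigma^2 * sum_{j=k..q} theta_j psi_{j-k}   (c_k = 0 for k > q),
using gamma(-m) = gamma(m).
Pure AR (q = 0): c_0 = sigma^2 = 3, c_k = 0 for k >= 1.
Equations for k = 0, 1, 2 (AR order 2, c_2 = 0):
  (E0) gamma(0) = phi_1 gamma(1) + phi_2 gamma(2) + c_0
  (E1) gamma(1) = phi_1 gamma(0) + phi_2 gamma(1) + c_1
  (E2) gamma(2) = phi_1 gamma(1) + phi_2 gamma(0)
From (E1): gamma(1) = A gamma(0) + B with
  A = phi_1 / (1 - phi_2) = -0.403 / 1.447 = -0.278507,   B = c_1 / (1 - phi_2) = 0 / 1.447 = 0.
Insert (E2) into (E0): gamma(0) (1 - phi_2^2) = phi_1 (1 + phi_2) gamma(1) + c_0.
  phi_1 (1 + phi_2) = (-0.403)(0.553) = -0.222859,   1 - phi_2^2 = 0.800191.
Replace gamma(1) by A gamma(0) + B and collect gamma(0):
  gamma(0) [0.800191 - (-0.222859)(-0.278507)] = c_0 = 3
  gamma(0) * 0.738123 = 3
  gamma(0) = 3 / 0.738123 = 4.064362.
  gamma(1) = A gamma(0) = (-0.278507)(4.064362) = -1.131954.
  gamma(2) = phi_1 gamma(1) + phi_2 gamma(0) = (-0.403)(-1.131954) + (-0.447)(4.064362) = -1.360592.
Therefore gamma(2) = -1.3606 (to 4 decimal places).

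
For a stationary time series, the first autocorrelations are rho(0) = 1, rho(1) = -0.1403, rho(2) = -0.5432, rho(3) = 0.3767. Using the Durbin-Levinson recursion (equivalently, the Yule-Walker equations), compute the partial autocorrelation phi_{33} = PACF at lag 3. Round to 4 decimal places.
\phi_{33} = 0.2681

The PACF at lag k is phi_{kk}, the last component of the solution
to the Yule-Walker system G_k phi = r_k where
  (G_k)_{ij} = rho(|i - j|), (r_k)_i = rho(i), i,j = 1..k.
Equivalently, Durbin-Levinson gives phi_{kk} iteratively:
  phi_{11} = rho(1)
  phi_{kk} = [rho(k) - sum_{j=1..k-1} phi_{k-1,j} rho(k-j)]
            / [1 - sum_{j=1..k-1} phi_{k-1,j} rho(j)],
  phi_{k,j} = phi_{k-1,j} - phi_{kk} phi_{k-1,k-j},  j = 1..k-1.
Step k = 1:
  phi_11 = rho(1) = -0.1403.
Step k = 2:
  phi_22 = [rho(2) - phi_11 rho(1)] / [1 - phi_11 rho(1)] = [-0.5432 - (-0.1403)(-0.1403)] / [1 - (-0.1403)(-0.1403)]
         = -0.56288409 / 0.98031591 = -0.574186.
  Update: phi_21 = phi_11 - phi_22 phi_11 = -0.1403 - (-0.574186)(-0.1403) = -0.220858.
Step k = 3:
  phi_33 = [rho(3) - phi_21 rho(2) - phi_22 rho(1)] / [1 - phi_21 rho(1) - phi_22 rho(2)]
    numerator   = 0.3767 - (-0.220858)(-0.5432) - (-0.574186)(-0.1403) = 0.17617139
    denominator = 1 - (-0.220858)(-0.1403) - (-0.574186)(-0.5432) = 0.65711551
  phi_33 = 0.17617139 / 0.65711551 = 0.2681.
Therefore phi_{33} = 0.2681.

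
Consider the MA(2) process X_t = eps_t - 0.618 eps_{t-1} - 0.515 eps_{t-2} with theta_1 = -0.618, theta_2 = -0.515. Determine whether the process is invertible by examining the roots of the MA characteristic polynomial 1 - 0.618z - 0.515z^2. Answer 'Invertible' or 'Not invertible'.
\text{Not invertible}

The MA(q) characteristic polynomial is P(z) = 1 - 0.618z - 0.515z^2.
Invertibility requires all roots to lie outside the unit circle, i.e. |z| > 1 for every root.
Set 1 + (-0.618) z + (-0.515) z^2 = 0, i.e. a z^2 + b z + c = 0 with a = -0.515, b = -0.618, c = 1.
Discriminant D = b^2 - 4ac = (-0.618)^2 - 4*(-0.515)*1 = 0.381924 - (-2.06) = 2.441924.
D >= 0, so the roots are real: z = (-b +/- sqrt(D)) / (2a) = (0.618 +/- 1.562666) / (-1.03).
  z_1 = (0.618 + 1.562666) / (-1.03) = -2.1172,   |z_1| = 2.1172.
  z_2 = (0.618 - 1.562666) / (-1.03) = 0.9172,   |z_2| = 0.9172.
Moduli of all roots: 2.1172, 0.9172.
All moduli strictly greater than 1? No.
Verdict: Not invertible.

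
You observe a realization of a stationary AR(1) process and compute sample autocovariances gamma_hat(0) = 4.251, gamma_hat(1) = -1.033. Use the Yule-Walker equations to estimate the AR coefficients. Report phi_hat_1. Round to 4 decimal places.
\hat\phi_{1} = -0.2430

The Yule-Walker equations for an AR(p) process read, in matrix form,
  Gamma_p phi = r_p,   with   (Gamma_p)_{ij} = gamma(|i - j|),
                       (r_p)_i = gamma(i),   i,j = 1..p.
Substitute the sample gammas (Toeplitz matrix and right-hand side of size 1):
  Gamma_p = [[4.251]]
  r_p     = [-1.033]
With p = 1 this is the single equation gamma(0) phi_1 = gamma(1):
  phi_hat_1 = gamma(1) / gamma(0) = -1.033 / 4.251 = -0.2430.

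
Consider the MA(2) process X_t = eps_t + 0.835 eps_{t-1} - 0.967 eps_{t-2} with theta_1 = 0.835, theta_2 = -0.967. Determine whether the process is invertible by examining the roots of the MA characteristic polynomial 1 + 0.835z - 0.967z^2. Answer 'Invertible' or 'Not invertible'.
\text{Not invertible}

The MA(q) characteristic polynomial is P(z) = 1 + 0.835z - 0.967z^2.
Invertibility requires all roots to lie outside the unit circle, i.e. |z| > 1 for every root.
Set 1 + (0.835) z + (-0.967) z^2 = 0, i.e. a z^2 + b z + c = 0 with a = -0.967, b = 0.835, c = 1.
Discriminant D = b^2 - 4ac = (0.835)^2 - 4*(-0.967)*1 = 0.697225 - (-3.868) = 4.565225.
D >= 0, so the roots are real: z = (-b +/- sqrt(D)) / (2a) = (-0.835 +/- 2.136639) / (-1.934).
  z_1 = (-0.835 + 2.136639) / (-1.934) = -0.673,   |z_1| = 0.673.
  z_2 = (-0.835 - 2.136639) / (-1.934) = 1.5365,   |z_2| = 1.5365.
Moduli of all roots: 0.6730, 1.5365.
All moduli strictly greater than 1? No.
Verdict: Not invertible.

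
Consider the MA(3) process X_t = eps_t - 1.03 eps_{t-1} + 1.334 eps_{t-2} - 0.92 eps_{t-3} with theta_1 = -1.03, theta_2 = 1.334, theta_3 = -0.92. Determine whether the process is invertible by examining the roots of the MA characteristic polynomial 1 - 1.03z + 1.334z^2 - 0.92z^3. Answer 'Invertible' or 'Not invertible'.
\text{Not invertible}

The MA(q) characteristic polynomial is P(z) = 1 - 1.03z + 1.334z^2 - 0.92z^3.
Invertibility requires all roots to lie outside the unit circle, i.e. |z| > 1 for every root.
Degree 3: look for a simple real root z0 first, then factor out (1 - z/z0) and solve the remaining quadratic.
Testing z0 = 1.25: P(1.25) = 1 + (-1.03)(1.25) + (1.334)(1.25)^2 + (-0.92)(1.25)^3
  = 1 + (-1.2875) + (2.084375) + (-1.796875) = 0.  So z_0 = 1.25 is a root, |z_0| = 1.25.
Divide out the factor (1 - 0.8 z) = (1 - z/z0) (since 1/z0 = 0.8):
  P(z) = (1 - 0.8 z)(1 + (-0.23) z + (1.15) z^2)
  [check: z-coef -0.23 - (0.8) = -1.03; z^2-coef 1.15 - (0.8)(-0.23) = 1.334; z^3-coef -(0.8)(1.15) = -0.92.]
Remaining roots from the quadratic factor 1 + (-0.23) z + (1.15) z^2:
  Set 1 + (-0.23) z + (1.15) z^2 = 0, i.e. a z^2 + b z + c = 0 with a = 1.15, b = -0.23, c = 1.
  Discriminant D = b^2 - 4ac = (-0.23)^2 - 4*(1.15)*1 = 0.0529 - (4.6) = -4.5471.
  D < 0, so the roots are the complex-conjugate pair z = (-b +/- i sqrt(-D)) / (2a) = 0.1 +/- 0.9271i.
  For a conjugate pair |z|^2 = z * conj(z) = (product of roots) = c/a = 1/(1.15) = 0.869565, so |z| = sqrt(0.869565) = 0.9325 for both roots.
Moduli of all roots: 1.2500, 0.9325, 0.9325.
All moduli strictly greater than 1? No.
Verdict: Not invertible.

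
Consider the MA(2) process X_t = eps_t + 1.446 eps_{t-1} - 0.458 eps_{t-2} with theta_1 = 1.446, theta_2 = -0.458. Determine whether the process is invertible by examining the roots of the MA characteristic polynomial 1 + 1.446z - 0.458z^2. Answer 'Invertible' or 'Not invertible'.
\text{Not invertible}

The MA(q) characteristic polynomial is P(z) = 1 + 1.446z - 0.458z^2.
Invertibility requires all roots to lie outside the unit circle, i.e. |z| > 1 for every root.
Set 1 + (1.446) z + (-0.458) z^2 = 0, i.e. a z^2 + b z + c = 0 with a = -0.458, b = 1.446, c = 1.
Discriminant D = b^2 - 4ac = (1.446)^2 - 4*(-0.458)*1 = 2.090916 - (-1.832) = 3.922916.
D >= 0, so the roots are real: z = (-b +/- sqrt(D)) / (2a) = (-1.446 +/- 1.980635) / (-0.916).
  z_1 = (-1.446 + 1.980635) / (-0.916) = -0.5837,   |z_1| = 0.5837.
  z_2 = (-1.446 - 1.980635) / (-0.916) = 3.7409,   |z_2| = 3.7409.
Moduli of all roots: 0.5837, 3.7409.
All moduli strictly greater than 1? No.
Verdict: Not invertible.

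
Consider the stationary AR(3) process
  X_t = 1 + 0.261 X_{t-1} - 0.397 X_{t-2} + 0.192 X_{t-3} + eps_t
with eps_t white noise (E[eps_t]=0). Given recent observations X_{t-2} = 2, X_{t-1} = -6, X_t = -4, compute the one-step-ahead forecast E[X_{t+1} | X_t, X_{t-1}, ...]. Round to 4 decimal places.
E[X_{t+1} \mid \mathcal F_t] = 2.7220

For an AR(p) model X_t = c + sum_i phi_i X_{t-i} + eps_t, the
one-step-ahead conditional mean is
  E[X_{t+1} | X_t, ...] = c + sum_i phi_i X_{t+1-i}.
Substitute known values:
  E[X_{t+1} | ...] = 1 + (0.261) * (-4) + (-0.397) * (-6) + (0.192) * (2)
                   = 2.7220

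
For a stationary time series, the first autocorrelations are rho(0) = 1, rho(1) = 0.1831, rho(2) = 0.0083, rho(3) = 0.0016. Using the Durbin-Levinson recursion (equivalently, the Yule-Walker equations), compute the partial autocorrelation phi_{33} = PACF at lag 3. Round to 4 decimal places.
\phi_{33} = 0.0050

The PACF at lag k is phi_{kk}, the last component of the solution
to the Yule-Walker system G_k phi = r_k where
  (G_k)_{ij} = rho(|i - j|), (r_k)_i = rho(i), i,j = 1..k.
Equivalently, Durbin-Levinson gives phi_{kk} iteratively:
  phi_{11} = rho(1)
  phi_{kk} = [rho(k) - sum_{j=1..k-1} phi_{k-1,j} rho(k-j)]
            / [1 - sum_{j=1..k-1} phi_{k-1,j} rho(j)],
  phi_{k,j} = phi_{k-1,j} - phi_{kk} phi_{k-1,k-j},  j = 1..k-1.
Step k = 1:
  phi_11 = rho(1) = 0.1831.
Step k = 2:
  phi_22 = [rho(2) - phi_11 rho(1)] / [1 - phi_11 rho(1)] = [0.0083 - (0.1831)(0.1831)] / [1 - (0.1831)(0.1831)]
         = -0.02522561 / 0.96647439 = -0.026101.
  Update: phi_21 = phi_11 - phi_22 phi_11 = 0.1831 - (-0.026101)(0.1831) = 0.187879.
Step k = 3:
  phi_33 = [rho(3) - phi_21 rho(2) - phi_22 rho(1)] / [1 - phi_21 rho(1) - phi_22 rho(2)]
    numerator   = 0.0016 - (0.187879)(0.0083) - (-0.026101)(0.1831) = 0.00481963
    denominator = 1 - (0.187879)(0.1831) - (-0.026101)(0.0083) = 0.96581599
  phi_33 = 0.00481963 / 0.96581599 = 0.005.
Therefore phi_{33} = 0.0050.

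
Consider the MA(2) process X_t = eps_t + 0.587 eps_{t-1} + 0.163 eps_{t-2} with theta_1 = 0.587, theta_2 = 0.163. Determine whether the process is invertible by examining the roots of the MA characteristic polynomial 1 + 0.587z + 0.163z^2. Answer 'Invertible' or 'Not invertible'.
\text{Invertible}

The MA(q) characteristic polynomial is P(z) = 1 + 0.587z + 0.163z^2.
Invertibility requires all roots to lie outside the unit circle, i.e. |z| > 1 for every root.
Set 1 + (0.587) z + (0.163) z^2 = 0, i.e. a z^2 + b z + c = 0 with a = 0.163, b = 0.587, c = 1.
Discriminant D = b^2 - 4ac = (0.587)^2 - 4*(0.163)*1 = 0.344569 - (0.652) = -0.307431.
D < 0, so the roots are the complex-conjugate pair z = (-b +/- i sqrt(-D)) / (2a) = -1.8006 +/- 1.7008i.
For a conjugate pair |z|^2 = z * conj(z) = (product of roots) = c/a = 1/(0.163) = 6.134969, so |z| = sqrt(6.134969) = 2.4769 for both roots.
Moduli of all roots: 2.4769, 2.4769.
All moduli strictly greater than 1? Yes.
Verdict: Invertible.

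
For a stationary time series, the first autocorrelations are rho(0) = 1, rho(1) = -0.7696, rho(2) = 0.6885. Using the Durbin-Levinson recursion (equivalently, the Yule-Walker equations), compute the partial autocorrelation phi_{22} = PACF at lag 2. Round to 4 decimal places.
\phi_{22} = 0.2360

The PACF at lag k is phi_{kk}, the last component of the solution
to the Yule-Walker system G_k phi = r_k where
  (G_k)_{ij} = rho(|i - j|), (r_k)_i = rho(i), i,j = 1..k.
Equivalently, Durbin-Levinson gives phi_{kk} iteratively:
  phi_{11} = rho(1)
  phi_{kk} = [rho(k) - sum_{j=1..k-1} phi_{k-1,j} rho(k-j)]
            / [1 - sum_{j=1..k-1} phi_{k-1,j} rho(j)],
  phi_{k,j} = phi_{k-1,j} - phi_{kk} phi_{k-1,k-j},  j = 1..k-1.
Step k = 1:
  phi_11 = rho(1) = -0.7696.
Step k = 2:
  phi_22 = [rho(2) - phi_11 rho(1)] / [1 - phi_11 rho(1)] = [0.6885 - (-0.7696)(-0.7696)] / [1 - (-0.7696)(-0.7696)]
         = 0.09621584 / 0.40771584 = 0.236.
Therefore phi_{22} = 0.2360.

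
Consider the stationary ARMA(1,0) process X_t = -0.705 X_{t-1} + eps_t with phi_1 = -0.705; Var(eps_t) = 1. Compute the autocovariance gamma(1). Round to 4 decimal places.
\gamma(1) = -1.4017

Multiply the model equation by X_{t-k} and take expectations. With theta_0 = psi_0 = 1 and psi_j the MA(infinity) weights, this gives
  gamma(k) - sum_i phi_i gamma(k-i) = c_k,
  c_k = sigma^2 * sum_{j=k..q} theta_j psi_{j-k}   (c_k = 0 for k > q),
using gamma(-m) = gamma(m).
Pure AR (q = 0): c_0 = sigma^2 = 1, c_k = 0 for k >= 1.
Equations for k = 0 and k = 1 (AR order 1):
  gamma(0) = phi_1 gamma(1) + c_0
  gamma(1) = phi_1 gamma(0) + c_1
Substituting the second into the first: gamma(0) (1 - phi_1^2) = c_0 + phi_1 c_1, so
  gamma(0) = c_0 / (1 - phi_1^2) = 1 / (1 - (-0.705)^2) = 1 / 0.502975 = 1.98817.
  gamma(1) = phi_1 gamma(0) = (-0.705)(1.98817) = -1.40166.
Therefore gamma(1) = -1.4017 (to 4 decimal places).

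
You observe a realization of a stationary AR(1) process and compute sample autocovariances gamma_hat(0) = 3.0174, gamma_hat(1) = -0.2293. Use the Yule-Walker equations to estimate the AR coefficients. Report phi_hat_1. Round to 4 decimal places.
\hat\phi_{1} = -0.0760

The Yule-Walker equations for an AR(p) process read, in matrix form,
  Gamma_p phi = r_p,   with   (Gamma_p)_{ij} = gamma(|i - j|),
                       (r_p)_i = gamma(i),   i,j = 1..p.
Substitute the sample gammas (Toeplitz matrix and right-hand side of size 1):
  Gamma_p = [[3.0174]]
  r_p     = [-0.2293]
With p = 1 this is the single equation gamma(0) phi_1 = gamma(1):
  phi_hat_1 = gamma(1) / gamma(0) = -0.2293 / 3.0174 = -0.0760.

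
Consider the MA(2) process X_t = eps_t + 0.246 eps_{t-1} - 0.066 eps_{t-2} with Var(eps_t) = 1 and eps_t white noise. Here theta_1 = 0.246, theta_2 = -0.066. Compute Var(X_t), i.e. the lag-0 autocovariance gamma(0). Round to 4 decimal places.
\gamma(0) = 1.0649

For an MA(q) process X_t = eps_t + sum_i theta_i eps_{t-i} with
Var(eps_t) = sigma^2, the variance is
  gamma(0) = sigma^2 * (1 + sum_i theta_i^2).
  sum_i theta_i^2 = (0.246)^2 + (-0.066)^2 = 0.060516 + 0.004356 = 0.064872.
  gamma(0) = 1 * (1 + 0.064872) = 1 * 1.064872 = 1.064872, which rounds to 1.0649.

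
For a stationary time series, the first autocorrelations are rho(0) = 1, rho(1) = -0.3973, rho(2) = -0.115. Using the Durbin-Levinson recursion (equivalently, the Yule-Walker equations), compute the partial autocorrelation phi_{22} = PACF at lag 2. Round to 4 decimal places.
\phi_{22} = -0.3240

The PACF at lag k is phi_{kk}, the last component of the solution
to the Yule-Walker system G_k phi = r_k where
  (G_k)_{ij} = rho(|i - j|), (r_k)_i = rho(i), i,j = 1..k.
Equivalently, Durbin-Levinson gives phi_{kk} iteratively:
  phi_{11} = rho(1)
  phi_{kk} = [rho(k) - sum_{j=1..k-1} phi_{k-1,j} rho(k-j)]
            / [1 - sum_{j=1..k-1} phi_{k-1,j} rho(j)],
  phi_{k,j} = phi_{k-1,j} - phi_{kk} phi_{k-1,k-j},  j = 1..k-1.
Step k = 1:
  phi_11 = rho(1) = -0.3973.
Step k = 2:
  phi_22 = [rho(2) - phi_11 rho(1)] / [1 - phi_11 rho(1)] = [-0.115 - (-0.3973)(-0.3973)] / [1 - (-0.3973)(-0.3973)]
         = -0.27284729 / 0.84215271 = -0.324.
Therefore phi_{22} = -0.3240.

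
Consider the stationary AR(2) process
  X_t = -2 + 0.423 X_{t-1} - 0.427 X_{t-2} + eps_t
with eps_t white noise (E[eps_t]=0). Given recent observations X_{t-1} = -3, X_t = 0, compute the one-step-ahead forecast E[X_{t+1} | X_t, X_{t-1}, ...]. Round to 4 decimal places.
E[X_{t+1} \mid \mathcal F_t] = -0.7190

For an AR(p) model X_t = c + sum_i phi_i X_{t-i} + eps_t, the
one-step-ahead conditional mean is
  E[X_{t+1} | X_t, ...] = c + sum_i phi_i X_{t+1-i}.
Substitute known values:
  E[X_{t+1} | ...] = -2 + (0.423) * (0) + (-0.427) * (-3)
                   = -0.7190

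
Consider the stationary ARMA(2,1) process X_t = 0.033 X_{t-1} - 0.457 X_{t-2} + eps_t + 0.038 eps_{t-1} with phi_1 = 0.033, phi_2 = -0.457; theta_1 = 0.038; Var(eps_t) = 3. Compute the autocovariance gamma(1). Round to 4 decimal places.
\gamma(1) = 0.1644

Multiply the model equation by X_{t-k} and take expectations. With theta_0 = psi_0 = 1 and psi_j the MA(infinity) weights, this gives
  gamma(k) - sum_i phi_i gamma(k-i) = c_k,
  c_k = sigma^2 * sum_{j=k..q} theta_j psi_{j-k}   (c_k = 0 for k > q),
using gamma(-m) = gamma(m).
psi-weights needed (psi_j = theta_j + sum_i phi_i psi_{j-i}):
  psi_1 = theta_1 + phi_1 = 0.038 + (0.033) = 0.071
Right-hand sides:
  c_0 = sigma^2 (1 + theta_1 psi_1) = 3 * (1 + (0.038)(0.071)) = 3 * 1.002698 = 3.008094
  c_1 = sigma^2 theta_1 = 3 * (0.038) = 0.114
  c_2 = 0
Equations for k = 0, 1, 2 (AR order 2, c_2 = 0):
  (E0) gamma(0) = phi_1 gamma(1) + phi_2 gamma(2) + c_0
  (E1) gamma(1) = phi_1 gamma(0) + phi_2 gamma(1) + c_1
  (E2) gamma(2) = phi_1 gamma(1) + phi_2 gamma(0)
From (E1): gamma(1) = A gamma(0) + B with
  A = phi_1 / (1 - phi_2) = 0.033 / 1.457 = 0.022649,   B = c_1 / (1 - phi_2) = 0.114 / 1.457 = 0.078243.
Insert (E2) into (E0): gamma(0) (1 - phi_2^2) = phi_1 (1 + phi_2) gamma(1) + c_0.
  phi_1 (1 + phi_2) = (0.033)(0.543) = 0.017919,   1 - phi_2^2 = 0.791151.
Replace gamma(1) by A gamma(0) + B and collect gamma(0):
  gamma(0) [0.791151 - (0.017919)(0.022649)] = (0.017919)(0.078243) + 3.008094
  gamma(0) * 0.790745 = 3.009496
  gamma(0) = 3.009496 / 0.790745 = 3.805899.
  gamma(1) = A gamma(0) + B = (0.022649)(3.805899) + (0.078243) = 0.164444.
Therefore gamma(1) = 0.1644 (to 4 decimal places).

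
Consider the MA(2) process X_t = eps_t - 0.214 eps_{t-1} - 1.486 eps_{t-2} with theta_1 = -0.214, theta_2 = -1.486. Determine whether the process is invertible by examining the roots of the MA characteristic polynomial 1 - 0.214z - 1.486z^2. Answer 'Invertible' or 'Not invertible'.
\text{Not invertible}

The MA(q) characteristic polynomial is P(z) = 1 - 0.214z - 1.486z^2.
Invertibility requires all roots to lie outside the unit circle, i.e. |z| > 1 for every root.
Set 1 + (-0.214) z + (-1.486) z^2 = 0, i.e. a z^2 + b z + c = 0 with a = -1.486, b = -0.214, c = 1.
Discriminant D = b^2 - 4ac = (-0.214)^2 - 4*(-1.486)*1 = 0.045796 - (-5.944) = 5.989796.
D >= 0, so the roots are real: z = (-b +/- sqrt(D)) / (2a) = (0.214 +/- 2.447406) / (-2.972).
  z_1 = (0.214 + 2.447406) / (-2.972) = -0.8955,   |z_1| = 0.8955.
  z_2 = (0.214 - 2.447406) / (-2.972) = 0.7515,   |z_2| = 0.7515.
Moduli of all roots: 0.8955, 0.7515.
All moduli strictly greater than 1? No.
Verdict: Not invertible.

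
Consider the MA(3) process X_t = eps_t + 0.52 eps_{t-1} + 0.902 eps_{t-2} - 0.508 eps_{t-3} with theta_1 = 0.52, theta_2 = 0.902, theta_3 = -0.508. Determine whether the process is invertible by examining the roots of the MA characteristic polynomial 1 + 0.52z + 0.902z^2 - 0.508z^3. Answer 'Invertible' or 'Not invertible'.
\text{Not invertible}

The MA(q) characteristic polynomial is P(z) = 1 + 0.52z + 0.902z^2 - 0.508z^3.
Invertibility requires all roots to lie outside the unit circle, i.e. |z| > 1 for every root.
Degree 3: look for a simple real root z0 first, then factor out (1 - z/z0) and solve the remaining quadratic.
Testing z0 = 2.5: P(2.5) = 1 + (0.52)(2.5) + (0.902)(2.5)^2 + (-0.508)(2.5)^3
  = 1 + (1.3) + (5.6375) + (-7.9375) = 0.  So z_0 = 2.5 is a root, |z_0| = 2.5.
Divide out the factor (1 - 0.4 z) = (1 - z/z0) (since 1/z0 = 0.4):
  P(z) = (1 - 0.4 z)(1 + (0.92) z + (1.27) z^2)
  [check: z-coef 0.92 - (0.4) = 0.52; z^2-coef 1.27 - (0.4)(0.92) = 0.902; z^3-coef -(0.4)(1.27) = -0.508.]
Remaining roots from the quadratic factor 1 + (0.92) z + (1.27) z^2:
  Set 1 + (0.92) z + (1.27) z^2 = 0, i.e. a z^2 + b z + c = 0 with a = 1.27, b = 0.92, c = 1.
  Discriminant D = b^2 - 4ac = (0.92)^2 - 4*(1.27)*1 = 0.8464 - (5.08) = -4.2336.
  D < 0, so the roots are the complex-conjugate pair z = (-b +/- i sqrt(-D)) / (2a) = -0.3622 +/- 0.8101i.
  For a conjugate pair |z|^2 = z * conj(z) = (product of roots) = c/a = 1/(1.27) = 0.787402, so |z| = sqrt(0.787402) = 0.8874 for both roots.
Moduli of all roots: 2.5000, 0.8874, 0.8874.
All moduli strictly greater than 1? No.
Verdict: Not invertible.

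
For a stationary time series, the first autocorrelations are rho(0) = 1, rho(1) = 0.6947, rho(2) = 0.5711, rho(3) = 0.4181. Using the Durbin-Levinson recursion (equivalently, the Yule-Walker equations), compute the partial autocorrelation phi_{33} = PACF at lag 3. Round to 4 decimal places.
\phi_{33} = -0.0589

The PACF at lag k is phi_{kk}, the last component of the solution
to the Yule-Walker system G_k phi = r_k where
  (G_k)_{ij} = rho(|i - j|), (r_k)_i = rho(i), i,j = 1..k.
Equivalently, Durbin-Levinson gives phi_{kk} iteratively:
  phi_{11} = rho(1)
  phi_{kk} = [rho(k) - sum_{j=1..k-1} phi_{k-1,j} rho(k-j)]
            / [1 - sum_{j=1..k-1} phi_{k-1,j} rho(j)],
  phi_{k,j} = phi_{k-1,j} - phi_{kk} phi_{k-1,k-j},  j = 1..k-1.
Step k = 1:
  phi_11 = rho(1) = 0.6947.
Step k = 2:
  phi_22 = [rho(2) - phi_11 rho(1)] / [1 - phi_11 rho(1)] = [0.5711 - (0.6947)(0.6947)] / [1 - (0.6947)(0.6947)]
         = 0.08849191 / 0.51739191 = 0.171035.
  Update: phi_21 = phi_11 - phi_22 phi_11 = 0.6947 - (0.171035)(0.6947) = 0.575882.
Step k = 3:
  phi_33 = [rho(3) - phi_21 rho(2) - phi_22 rho(1)] / [1 - phi_21 rho(1) - phi_22 rho(2)]
    numerator   = 0.4181 - (0.575882)(0.5711) - (0.171035)(0.6947) = -0.02960409
    denominator = 1 - (0.575882)(0.6947) - (0.171035)(0.5711) = 0.50225673
  phi_33 = -0.02960409 / 0.50225673 = -0.0589.
Therefore phi_{33} = -0.0589.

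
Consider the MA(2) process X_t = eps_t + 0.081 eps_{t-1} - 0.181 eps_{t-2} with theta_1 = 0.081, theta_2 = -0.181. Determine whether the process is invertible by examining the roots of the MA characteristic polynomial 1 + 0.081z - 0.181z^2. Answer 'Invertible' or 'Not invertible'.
\text{Invertible}

The MA(q) characteristic polynomial is P(z) = 1 + 0.081z - 0.181z^2.
Invertibility requires all roots to lie outside the unit circle, i.e. |z| > 1 for every root.
Set 1 + (0.081) z + (-0.181) z^2 = 0, i.e. a z^2 + b z + c = 0 with a = -0.181, b = 0.081, c = 1.
Discriminant D = b^2 - 4ac = (0.081)^2 - 4*(-0.181)*1 = 0.006561 - (-0.724) = 0.730561.
D >= 0, so the roots are real: z = (-b +/- sqrt(D)) / (2a) = (-0.081 +/- 0.854729) / (-0.362).
  z_1 = (-0.081 + 0.854729) / (-0.362) = -2.1374,   |z_1| = 2.1374.
  z_2 = (-0.081 - 0.854729) / (-0.362) = 2.5849,   |z_2| = 2.5849.
Moduli of all roots: 2.1374, 2.5849.
All moduli strictly greater than 1? Yes.
Verdict: Invertible.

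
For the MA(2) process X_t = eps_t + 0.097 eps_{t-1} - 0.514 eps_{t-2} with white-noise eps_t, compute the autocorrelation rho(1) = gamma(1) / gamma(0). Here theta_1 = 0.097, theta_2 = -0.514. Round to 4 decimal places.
\rho(1) = 0.0370

For an MA(q) process with theta_0 = 1, the autocovariance is
  gamma(k) = sigma^2 * sum_{i=0..q-k} theta_i * theta_{i+k},
and rho(k) = gamma(k) / gamma(0). Sigma^2 cancels.
  numerator   = (1)*(0.097) + (0.097)*(-0.514) = 0.047142.
  denominator = (1)^2 + (0.097)^2 + (-0.514)^2 = 1.273605.
  rho(1) = 0.047142 / 1.273605 = 0.0370.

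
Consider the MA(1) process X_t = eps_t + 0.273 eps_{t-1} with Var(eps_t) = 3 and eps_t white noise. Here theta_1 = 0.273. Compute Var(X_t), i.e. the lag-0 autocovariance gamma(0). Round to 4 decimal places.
\gamma(0) = 3.2236

For an MA(q) process X_t = eps_t + sum_i theta_i eps_{t-i} with
Var(eps_t) = sigma^2, the variance is
  gamma(0) = sigma^2 * (1 + sum_i theta_i^2).
  sum_i theta_i^2 = (0.273)^2 = 0.074529.
  gamma(0) = 3 * (1 + 0.074529) = 3 * 1.074529 = 3.223587, which rounds to 3.2236.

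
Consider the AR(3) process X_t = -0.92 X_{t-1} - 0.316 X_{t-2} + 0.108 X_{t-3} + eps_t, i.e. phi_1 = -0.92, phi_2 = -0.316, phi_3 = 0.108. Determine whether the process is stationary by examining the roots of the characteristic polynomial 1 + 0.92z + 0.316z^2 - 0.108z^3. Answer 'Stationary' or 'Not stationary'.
\text{Stationary}

The AR(p) characteristic polynomial is P(z) = 1 + 0.92z + 0.316z^2 - 0.108z^3.
Stationarity requires all roots to lie outside the unit circle, i.e. |z| > 1 for every root.
Degree 3: look for a simple real root z0 first, then factor out (1 - z/z0) and solve the remaining quadratic.
Testing z0 = 5: P(5) = 1 + (0.92)(5) + (0.316)(5)^2 + (-0.108)(5)^3
  = 1 + (4.6) + (7.9) + (-13.5) = 0.  So z_0 = 5 is a root, |z_0| = 5.
Divide out the factor (1 - 0.2 z) = (1 - z/z0) (since 1/z0 = 0.2):
  P(z) = (1 - 0.2 z)(1 + (1.12) z + (0.54) z^2)
  [check: z-coef 1.12 - (0.2) = 0.92; z^2-coef 0.54 - (0.2)(1.12) = 0.316; z^3-coef -(0.2)(0.54) = -0.108.]
Remaining roots from the quadratic factor 1 + (1.12) z + (0.54) z^2:
  Set 1 + (1.12) z + (0.54) z^2 = 0, i.e. a z^2 + b z + c = 0 with a = 0.54, b = 1.12, c = 1.
  Discriminant D = b^2 - 4ac = (1.12)^2 - 4*(0.54)*1 = 1.2544 - (2.16) = -0.9056.
  D < 0, so the roots are the complex-conjugate pair z = (-b +/- i sqrt(-D)) / (2a) = -1.037 +/- 0.8811i.
  For a conjugate pair |z|^2 = z * conj(z) = (product of roots) = c/a = 1/(0.54) = 1.851852, so |z| = sqrt(1.851852) = 1.3608 for both roots.
Moduli of all roots: 5.0000, 1.3608, 1.3608.
All moduli strictly greater than 1? Yes.
Verdict: Stationary.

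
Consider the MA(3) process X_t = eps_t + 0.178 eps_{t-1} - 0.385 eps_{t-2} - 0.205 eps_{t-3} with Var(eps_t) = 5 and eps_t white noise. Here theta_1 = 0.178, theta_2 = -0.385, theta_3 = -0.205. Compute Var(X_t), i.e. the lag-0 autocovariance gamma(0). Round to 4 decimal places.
\gamma(0) = 6.1097

For an MA(q) process X_t = eps_t + sum_i theta_i eps_{t-i} with
Var(eps_t) = sigma^2, the variance is
  gamma(0) = sigma^2 * (1 + sum_i theta_i^2).
  sum_i theta_i^2 = (0.178)^2 + (-0.385)^2 + (-0.205)^2 = 0.031684 + 0.148225 + 0.042025 = 0.221934.
  gamma(0) = 5 * (1 + 0.221934) = 5 * 1.221934 = 6.10967, which rounds to 6.1097.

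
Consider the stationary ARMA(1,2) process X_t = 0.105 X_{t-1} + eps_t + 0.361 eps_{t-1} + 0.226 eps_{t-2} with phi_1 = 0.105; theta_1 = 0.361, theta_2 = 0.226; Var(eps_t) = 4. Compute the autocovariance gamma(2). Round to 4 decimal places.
\gamma(2) = 1.1569

Multiply the model equation by X_{t-k} and take expectations. With theta_0 = psi_0 = 1 and psi_j the MA(infinity) weights, this gives
  gamma(k) - sum_i phi_i gamma(k-i) = c_k,
  c_k = sigma^2 * sum_{j=k..q} theta_j psi_{j-k}   (c_k = 0 for k > q),
using gamma(-m) = gamma(m).
psi-weights needed (psi_j = theta_j + sum_i phi_i psi_{j-i}):
  psi_1 = theta_1 + phi_1 = 0.361 + (0.105) = 0.466
  psi_2 = theta_2 + phi_1 psi_1 = 0.226 + (0.105)(0.466) = 0.27493
Right-hand sides:
  c_0 = sigma^2 (1 + theta_1 psi_1 + theta_2 psi_2) = 4 * (1 + (0.361)(0.466) + (0.226)(0.27493)) = 4 * 1.23036 = 4.921441
  c_1 = sigma^2 (theta_1 + theta_2 psi_1) = 4 * (0.361 + (0.226)(0.466)) = 1.865264
  c_2 = sigma^2 theta_2 = 4 * (0.226) = 0.904
Equations for k = 0 and k = 1 (AR order 1):
  gamma(0) = phi_1 gamma(1) + c_0
  gamma(1) = phi_1 gamma(0) + c_1
Substituting the second into the first: gamma(0) (1 - phi_1^2) = c_0 + phi_1 c_1, so
  gamma(0) = (c_0 + phi_1 c_1) / (1 - phi_1^2) = (4.921441 + (0.105)(1.865264)) / (1 - (0.105)^2) = 5.117293 / 0.988975 = 5.174341.
  gamma(1) = phi_1 gamma(0) + c_1 = (0.105)(5.174341) + (1.865264) = 2.40857.
For k = 2: gamma(2) = phi_1 gamma(1) + c_2
  = (0.105)(2.40857) + (0.904) = 1.1569.
Therefore gamma(2) = 1.1569 (to 4 decimal places).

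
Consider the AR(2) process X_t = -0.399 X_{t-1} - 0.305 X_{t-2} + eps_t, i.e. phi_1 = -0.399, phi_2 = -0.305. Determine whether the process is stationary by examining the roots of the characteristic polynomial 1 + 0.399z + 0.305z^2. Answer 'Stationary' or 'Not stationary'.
\text{Stationary}

The AR(p) characteristic polynomial is P(z) = 1 + 0.399z + 0.305z^2.
Stationarity requires all roots to lie outside the unit circle, i.e. |z| > 1 for every root.
Set 1 + (0.399) z + (0.305) z^2 = 0, i.e. a z^2 + b z + c = 0 with a = 0.305, b = 0.399, c = 1.
Discriminant D = b^2 - 4ac = (0.399)^2 - 4*(0.305)*1 = 0.159201 - (1.22) = -1.060799.
D < 0, so the roots are the complex-conjugate pair z = (-b +/- i sqrt(-D)) / (2a) = -0.6541 +/- 1.6884i.
For a conjugate pair |z|^2 = z * conj(z) = (product of roots) = c/a = 1/(0.305) = 3.278689, so |z| = sqrt(3.278689) = 1.8107 for both roots.
Moduli of all roots: 1.8107, 1.8107.
All moduli strictly greater than 1? Yes.
Verdict: Stationary.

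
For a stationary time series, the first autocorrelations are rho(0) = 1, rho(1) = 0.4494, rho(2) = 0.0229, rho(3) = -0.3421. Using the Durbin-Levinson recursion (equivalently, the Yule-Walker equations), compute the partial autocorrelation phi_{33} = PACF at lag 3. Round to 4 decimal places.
\phi_{33} = -0.3350

The PACF at lag k is phi_{kk}, the last component of the solution
to the Yule-Walker system G_k phi = r_k where
  (G_k)_{ij} = rho(|i - j|), (r_k)_i = rho(i), i,j = 1..k.
Equivalently, Durbin-Levinson gives phi_{kk} iteratively:
  phi_{11} = rho(1)
  phi_{kk} = [rho(k) - sum_{j=1..k-1} phi_{k-1,j} rho(k-j)]
            / [1 - sum_{j=1..k-1} phi_{k-1,j} rho(j)],
  phi_{k,j} = phi_{k-1,j} - phi_{kk} phi_{k-1,k-j},  j = 1..k-1.
Step k = 1:
  phi_11 = rho(1) = 0.4494.
Step k = 2:
  phi_22 = [rho(2) - phi_11 rho(1)] / [1 - phi_11 rho(1)] = [0.0229 - (0.4494)(0.4494)] / [1 - (0.4494)(0.4494)]
         = -0.17906036 / 0.79803964 = -0.224375.
  Update: phi_21 = phi_11 - phi_22 phi_11 = 0.4494 - (-0.224375)(0.4494) = 0.550234.
Step k = 3:
  phi_33 = [rho(3) - phi_21 rho(2) - phi_22 rho(1)] / [1 - phi_21 rho(1) - phi_22 rho(2)]
    numerator   = -0.3421 - (0.550234)(0.0229) - (-0.224375)(0.4494) = -0.25386612
    denominator = 1 - (0.550234)(0.4494) - (-0.224375)(0.0229) = 0.75786292
  phi_33 = -0.25386612 / 0.75786292 = -0.335.
Therefore phi_{33} = -0.3350.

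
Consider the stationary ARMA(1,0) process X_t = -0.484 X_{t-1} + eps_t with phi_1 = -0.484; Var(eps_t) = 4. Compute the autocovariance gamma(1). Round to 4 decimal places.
\gamma(1) = -2.5283

Multiply the model equation by X_{t-k} and take expectations. With theta_0 = psi_0 = 1 and psi_j the MA(infinity) weights, this gives
  gamma(k) - sum_i phi_i gamma(k-i) = c_k,
  c_k = sigma^2 * sum_{j=k..q} theta_j psi_{j-k}   (c_k = 0 for k > q),
using gamma(-m) = gamma(m).
Pure AR (q = 0): c_0 = sigma^2 = 4, c_k = 0 for k >= 1.
Equations for k = 0 and k = 1 (AR order 1):
  gamma(0) = phi_1 gamma(1) + c_0
  gamma(1) = phi_1 gamma(0) + c_1
Substituting the second into the first: gamma(0) (1 - phi_1^2) = c_0 + phi_1 c_1, so
  gamma(0) = c_0 / (1 - phi_1^2) = 4 / (1 - (-0.484)^2) = 4 / 0.765744 = 5.223678.
  gamma(1) = phi_1 gamma(0) = (-0.484)(5.223678) = -2.52826.
Therefore gamma(1) = -2.5283 (to 4 decimal places).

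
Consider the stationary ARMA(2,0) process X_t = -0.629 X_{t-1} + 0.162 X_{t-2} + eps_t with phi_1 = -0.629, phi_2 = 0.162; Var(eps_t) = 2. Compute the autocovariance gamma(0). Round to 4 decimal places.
\gamma(0) = 4.7043

Multiply the model equation by X_{t-k} and take expectations. With theta_0 = psi_0 = 1 and psi_j the MA(infinity) weights, this gives
  gamma(k) - sum_i phi_i gamma(k-i) = c_k,
  c_k = sigma^2 * sum_{j=k..q} theta_j psi_{j-k}   (c_k = 0 for k > q),
using gamma(-m) = gamma(m).
Pure AR (q = 0): c_0 = sigma^2 = 2, c_k = 0 for k >= 1.
Equations for k = 0, 1, 2 (AR order 2, c_2 = 0):
  (E0) gamma(0) = phi_1 gamma(1) + phi_2 gamma(2) + c_0
  (E1) gamma(1) = phi_1 gamma(0) + phi_2 gamma(1) + c_1
  (E2) gamma(2) = phi_1 gamma(1) + phi_2 gamma(0)
From (E1): gamma(1) = A gamma(0) + B with
  A = phi_1 / (1 - phi_2) = -0.629 / 0.838 = -0.750597,   B = c_1 / (1 - phi_2) = 0 / 0.838 = 0.
Insert (E2) into (E0): gamma(0) (1 - phi_2^2) = phi_1 (1 + phi_2) gamma(1) + c_0.
  phi_1 (1 + phi_2) = (-0.629)(1.162) = -0.730898,   1 - phi_2^2 = 0.973756.
Replace gamma(1) by A gamma(0) + B and collect gamma(0):
  gamma(0) [0.973756 - (-0.730898)(-0.750597)] = c_0 = 2
  gamma(0) * 0.425146 = 2
  gamma(0) = 2 / 0.425146 = 4.704262.
Therefore gamma(0) = 4.7043 (to 4 decimal places).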